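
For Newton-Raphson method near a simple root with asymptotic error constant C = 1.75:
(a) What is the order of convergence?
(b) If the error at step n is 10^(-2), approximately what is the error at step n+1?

(a) Newton-Raphson has quadratic (order 2) convergence near simple roots.
    This means |e_{n+1}| ≈ C|e_n|².

(b) With |e_n| = 10^(-2) and C = 1.75:
    |e_{n+1}| ≈ 1.75 × (10^(-2))² = 1.75 × 10^(-4)

(a) 2 (quadratic); (b) |e_{n+1}| ≈ 1.750e-04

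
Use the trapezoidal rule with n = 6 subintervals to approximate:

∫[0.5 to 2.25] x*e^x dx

f(x) = x*e^x
a = 0.5, b = 2.25, n = 6
h = (b - a)/n = 0.291667

Trapezoidal rule: (h/2)[f(x₀) + 2f(x₁) + 2f(x₂) + ... + f(xₙ)]

x_0 = 0.5000, f(x_0) = 0.824361, coefficient = 1
x_1 = 0.7917, f(x_1) = 1.747265, coefficient = 2
x_2 = 1.0833, f(x_2) = 3.200721, coefficient = 2
x_3 = 1.3750, f(x_3) = 5.438230, coefficient = 2
x_4 = 1.6667, f(x_4) = 8.824150, coefficient = 2
x_5 = 1.9583, f(x_5) = 13.879697, coefficient = 2
x_6 = 2.2500, f(x_6) = 21.347406, coefficient = 1

I ≈ (0.291667/2) × 88.351893 = 12.884651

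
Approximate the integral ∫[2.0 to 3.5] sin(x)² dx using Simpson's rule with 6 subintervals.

f(x) = sin(x)²
a = 2.0, b = 3.5, n = 6
h = (b - a)/n = 0.250000

Simpson's rule: (h/3)[f(x₀) + 4f(x₁) + 2f(x₂) + ... + f(xₙ)]

x_0 = 2.0000, f(x_0) = 0.826822, coefficient = 1
x_1 = 2.2500, f(x_1) = 0.605398, coefficient = 4
x_2 = 2.5000, f(x_2) = 0.358169, coefficient = 2
x_3 = 2.7500, f(x_3) = 0.145665, coefficient = 4
x_4 = 3.0000, f(x_4) = 0.019915, coefficient = 2
x_5 = 3.2500, f(x_5) = 0.011706, coefficient = 4
x_6 = 3.5000, f(x_6) = 0.123049, coefficient = 1

I ≈ (0.250000/3) × 4.757115 = 0.396426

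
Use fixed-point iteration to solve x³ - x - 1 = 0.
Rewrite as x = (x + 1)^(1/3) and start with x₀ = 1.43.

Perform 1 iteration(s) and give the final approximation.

Equation: x³ - x - 1 = 0
Fixed-point form: x = (x + 1)^(1/3)
x₀ = 1.43

x_1 = g(1.430000) = 1.344421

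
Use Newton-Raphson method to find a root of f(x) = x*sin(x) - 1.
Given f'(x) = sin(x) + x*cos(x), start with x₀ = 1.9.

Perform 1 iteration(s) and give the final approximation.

f(x) = x*sin(x) - 1
f'(x) = sin(x) + x*cos(x)
x₀ = 1.9

Newton-Raphson formula: x_{n+1} = x_n - f(x_n)/f'(x_n)

Iteration 1:
  f(1.900000) = 0.797970
  f'(1.900000) = 0.332050
  x_1 = 1.900000 - 0.797970/0.332050 = -0.503163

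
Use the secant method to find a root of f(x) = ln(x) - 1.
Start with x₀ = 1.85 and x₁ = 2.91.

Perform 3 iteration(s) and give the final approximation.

f(x) = ln(x) - 1
x₀ = 1.85, x₁ = 2.91

Secant formula: x_{n+1} = x_n - f(x_n)(x_n - x_{n-1})/(f(x_n) - f(x_{n-1}))

Iteration 1:
  f(1.850000) = -0.384814
  f(2.910000) = 0.068153
  x_2 = 2.910000 - 0.068153×(2.910000 - 1.850000)/(0.068153 - (-0.384814))
       = 2.750513
Iteration 2:
  f(2.910000) = 0.068153
  f(2.750513) = 0.011788
  x_3 = 2.750513 - 0.011788×(2.750513 - 2.910000)/(0.011788 - 0.068153)
       = 2.717160
Iteration 3:
  f(2.750513) = 0.011788
  f(2.717160) = -0.000413
  x_4 = 2.717160 - (-0.000413)×(2.717160 - 2.750513)/(-0.000413 - 0.011788)
       = 2.718288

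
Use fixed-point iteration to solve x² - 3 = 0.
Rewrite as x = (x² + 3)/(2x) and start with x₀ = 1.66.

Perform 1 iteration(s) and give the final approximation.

Equation: x² - 3 = 0
Fixed-point form: x = (x² + 3)/(2x)
x₀ = 1.66

x_1 = g(1.660000) = 1.733614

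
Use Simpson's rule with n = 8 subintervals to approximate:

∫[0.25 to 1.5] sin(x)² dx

f(x) = sin(x)²
a = 0.25, b = 1.5, n = 8
h = (b - a)/n = 0.156250

Simpson's rule: (h/3)[f(x₀) + 4f(x₁) + 2f(x₂) + ... + f(xₙ)]

x_0 = 0.2500, f(x_0) = 0.061209, coefficient = 1
x_1 = 0.4062, f(x_1) = 0.156157, coefficient = 4
x_2 = 0.5625, f(x_2) = 0.284412, coefficient = 2
x_3 = 0.7188, f(x_3) = 0.433549, coefficient = 4
x_4 = 0.8750, f(x_4) = 0.589123, coefficient = 2
x_5 = 1.0312, f(x_5) = 0.736064, coefficient = 4
x_6 = 1.1875, f(x_6) = 0.860139, coefficient = 2
x_7 = 1.3438, f(x_7) = 0.949330, coefficient = 4
x_8 = 1.5000, f(x_8) = 0.994996, coefficient = 1

I ≈ (0.156250/3) × 13.623954 = 0.709581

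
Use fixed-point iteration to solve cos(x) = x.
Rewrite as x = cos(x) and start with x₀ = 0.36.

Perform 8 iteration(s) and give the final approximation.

Equation: cos(x) = x
Fixed-point form: x = cos(x)
x₀ = 0.36

x_1 = g(0.360000) = 0.935897
x_2 = g(0.935897) = 0.593097
x_3 = g(0.593097) = 0.829214
x_4 = g(0.829214) = 0.675456
x_5 = g(0.675456) = 0.780422
x_6 = g(0.780422) = 0.710617
x_7 = g(0.710617) = 0.757960
x_8 = g(0.757960) = 0.726240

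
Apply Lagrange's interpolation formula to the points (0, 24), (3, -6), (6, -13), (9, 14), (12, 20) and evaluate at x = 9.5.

Lagrange interpolation formula:
P(x) = Σ yᵢ × Lᵢ(x)
where Lᵢ(x) = Π_{j≠i} (x - xⱼ)/(xᵢ - xⱼ)

L_0(9.5) = (9.5 - 3)/(0 - 3) × (9.5 - 6)/(0 - 6) × (9.5 - 9)/(0 - 9) × (9.5 - 12)/(0 - 12) = -0.014628
L_1(9.5) = (9.5 - 0)/(3 - 0) × (9.5 - 6)/(3 - 6) × (9.5 - 9)/(3 - 9) × (9.5 - 12)/(3 - 12) = 0.085520
L_2(9.5) = (9.5 - 0)/(6 - 0) × (9.5 - 3)/(6 - 3) × (9.5 - 9)/(6 - 9) × (9.5 - 12)/(6 - 12) = -0.238233
L_3(9.5) = (9.5 - 0)/(9 - 0) × (9.5 - 3)/(9 - 3) × (9.5 - 6)/(9 - 6) × (9.5 - 12)/(9 - 12) = 1.111754
L_4(9.5) = (9.5 - 0)/(12 - 0) × (9.5 - 3)/(12 - 3) × (9.5 - 6)/(12 - 6) × (9.5 - 9)/(12 - 9) = 0.055588

P(9.5) = 24×L_0(9.5) + (-6)×L_1(9.5) + (-13)×L_2(9.5) + 14×L_3(9.5) + 20×L_4(9.5)
P(9.5) = 18.909144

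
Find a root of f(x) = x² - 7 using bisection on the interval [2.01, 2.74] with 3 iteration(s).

f(x) = x² - 7
Initial interval: [2.01, 2.74]

Iteration 1:
  c_1 = (2.010000 + 2.740000)/2 = 2.375000
  f(c_1) = f(2.375000) = -1.359375
  f(a) × f(c) ≥ 0, new interval: [2.375000, 2.740000]
Iteration 2:
  c_2 = (2.375000 + 2.740000)/2 = 2.557500
  f(c_2) = f(2.557500) = -0.459194
  f(a) × f(c) ≥ 0, new interval: [2.557500, 2.740000]
Iteration 3:
  c_3 = (2.557500 + 2.740000)/2 = 2.648750
  f(c_3) = f(2.648750) = 0.015877
  f(a) × f(c) < 0, new interval: [2.557500, 2.648750]

After 3 iteration(s), the approximation is c_3 = 2.648750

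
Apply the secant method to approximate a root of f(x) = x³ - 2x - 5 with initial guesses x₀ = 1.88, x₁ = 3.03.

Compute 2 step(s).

f(x) = x³ - 2x - 5
x₀ = 1.88, x₁ = 3.03

Secant formula: x_{n+1} = x_n - f(x_n)(x_n - x_{n-1})/(f(x_n) - f(x_{n-1}))

Iteration 1:
  f(1.880000) = -2.115328
  f(3.030000) = 16.758127
  x_2 = 3.030000 - 16.758127×(3.030000 - 1.880000)/(16.758127 - (-2.115328))
       = 2.008891
Iteration 2:
  f(3.030000) = 16.758127
  f(2.008891) = -0.910610
  x_3 = 2.008891 - (-0.910610)×(2.008891 - 3.030000)/(-0.910610 - 16.758127)
       = 2.061517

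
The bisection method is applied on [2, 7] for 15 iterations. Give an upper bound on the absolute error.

Bisection error bound: |error| ≤ (b-a)/2^n
|error| ≤ (7 - 2)/2^15 = 5/2^15
|error| ≤ 0.0001525879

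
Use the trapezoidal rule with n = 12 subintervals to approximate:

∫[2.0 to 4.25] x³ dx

f(x) = x³
a = 2.0, b = 4.25, n = 12
h = (b - a)/n = 0.187500

Trapezoidal rule: (h/2)[f(x₀) + 2f(x₁) + 2f(x₂) + ... + f(xₙ)]

x_0 = 2.0000, f(x_0) = 8.000000, coefficient = 1
x_1 = 2.1875, f(x_1) = 10.467529, coefficient = 2
x_2 = 2.3750, f(x_2) = 13.396484, coefficient = 2
x_3 = 2.5625, f(x_3) = 16.826416, coefficient = 2
x_4 = 2.7500, f(x_4) = 20.796875, coefficient = 2
x_5 = 2.9375, f(x_5) = 25.347412, coefficient = 2
x_6 = 3.1250, f(x_6) = 30.517578, coefficient = 2
x_7 = 3.3125, f(x_7) = 36.346924, coefficient = 2
x_8 = 3.5000, f(x_8) = 42.875000, coefficient = 2
x_9 = 3.6875, f(x_9) = 50.141357, coefficient = 2
x_10 = 3.8750, f(x_10) = 58.185547, coefficient = 2
x_11 = 4.0625, f(x_11) = 67.047119, coefficient = 2
x_12 = 4.2500, f(x_12) = 76.765625, coefficient = 1

I ≈ (0.187500/2) × 828.662109 = 77.687073
Exact value: 77.563477
Error: 0.123596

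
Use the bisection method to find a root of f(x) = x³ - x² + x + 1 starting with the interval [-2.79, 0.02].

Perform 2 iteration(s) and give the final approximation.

f(x) = x³ - x² + x + 1
Initial interval: [-2.79, 0.02]

Iteration 1:
  c_1 = (-2.790000 + 0.020000)/2 = -1.385000
  f(c_1) = f(-1.385000) = -4.959967
  f(a) × f(c) ≥ 0, new interval: [-1.385000, 0.020000]
Iteration 2:
  c_2 = (-1.385000 + 0.020000)/2 = -0.682500
  f(c_2) = f(-0.682500) = -0.466219
  f(a) × f(c) ≥ 0, new interval: [-0.682500, 0.020000]

After 2 iteration(s), the approximation is c_2 = -0.682500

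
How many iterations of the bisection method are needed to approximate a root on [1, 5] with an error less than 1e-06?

We need (b-a)/2^n ≤ 1e-06
(5 - 1)/2^n ≤ 1e-06
4/2^n ≤ 1e-06
2^n ≥ 4000000
n ≥ log₂(4000000) = 21.93
n ≥ 22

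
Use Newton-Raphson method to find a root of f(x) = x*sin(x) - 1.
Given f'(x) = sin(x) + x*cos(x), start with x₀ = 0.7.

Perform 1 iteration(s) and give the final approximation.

f(x) = x*sin(x) - 1
f'(x) = sin(x) + x*cos(x)
x₀ = 0.7

Newton-Raphson formula: x_{n+1} = x_n - f(x_n)/f'(x_n)

Iteration 1:
  f(0.700000) = -0.549048
  f'(0.700000) = 1.179607
  x_1 = 0.700000 - (-0.549048)/1.179607 = 1.165450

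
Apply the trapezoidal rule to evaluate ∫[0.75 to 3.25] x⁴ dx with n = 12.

f(x) = x⁴
a = 0.75, b = 3.25, n = 12
h = (b - a)/n = 0.208333

Trapezoidal rule: (h/2)[f(x₀) + 2f(x₁) + 2f(x₂) + ... + f(xₙ)]

x_0 = 0.7500, f(x_0) = 0.316406, coefficient = 1
x_1 = 0.9583, f(x_1) = 0.843464, coefficient = 2
x_2 = 1.1667, f(x_2) = 1.852623, coefficient = 2
x_3 = 1.3750, f(x_3) = 3.574463, coefficient = 2
x_4 = 1.5833, f(x_4) = 6.284770, coefficient = 2
x_5 = 1.7917, f(x_5) = 10.304546, coefficient = 2
x_6 = 2.0000, f(x_6) = 16.000000, coefficient = 2
x_7 = 2.2083, f(x_7) = 23.782555, coefficient = 2
x_8 = 2.4167, f(x_8) = 34.108845, coefficient = 2
x_9 = 2.6250, f(x_9) = 47.480713, coefficient = 2
x_10 = 2.8333, f(x_10) = 64.445216, coefficient = 2
x_11 = 3.0417, f(x_11) = 85.594621, coefficient = 2
x_12 = 3.2500, f(x_12) = 111.566406, coefficient = 1

I ≈ (0.208333/2) × 700.426444 = 72.961088
Exact value: 72.470703
Error: 0.490385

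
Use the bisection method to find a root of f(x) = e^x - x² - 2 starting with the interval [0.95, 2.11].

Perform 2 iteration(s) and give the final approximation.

f(x) = e^x - x² - 2
Initial interval: [0.95, 2.11]

Iteration 1:
  c_1 = (0.950000 + 2.110000)/2 = 1.530000
  f(c_1) = f(1.530000) = 0.277277
  f(a) × f(c) < 0, new interval: [0.950000, 1.530000]
Iteration 2:
  c_2 = (0.950000 + 1.530000)/2 = 1.240000
  f(c_2) = f(1.240000) = -0.081987
  f(a) × f(c) ≥ 0, new interval: [1.240000, 1.530000]

After 2 iteration(s), the approximation is c_2 = 1.240000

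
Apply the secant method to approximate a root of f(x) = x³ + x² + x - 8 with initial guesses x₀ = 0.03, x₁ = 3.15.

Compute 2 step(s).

f(x) = x³ + x² + x - 8
x₀ = 0.03, x₁ = 3.15

Secant formula: x_{n+1} = x_n - f(x_n)(x_n - x_{n-1})/(f(x_n) - f(x_{n-1}))

Iteration 1:
  f(0.030000) = -7.969073
  f(3.150000) = 36.328375
  x_2 = 3.150000 - 36.328375×(3.150000 - 0.030000)/(36.328375 - (-7.969073))
       = 0.591285
Iteration 2:
  f(3.150000) = 36.328375
  f(0.591285) = -6.852372
  x_3 = 0.591285 - (-6.852372)×(0.591285 - 3.150000)/(-6.852372 - 36.328375)
       = 0.997329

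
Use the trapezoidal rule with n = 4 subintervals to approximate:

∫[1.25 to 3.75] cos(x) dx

f(x) = cos(x)
a = 1.25, b = 3.75, n = 4
h = (b - a)/n = 0.625000

Trapezoidal rule: (h/2)[f(x₀) + 2f(x₁) + 2f(x₂) + ... + f(xₙ)]

x_0 = 1.2500, f(x_0) = 0.315322, coefficient = 1
x_1 = 1.8750, f(x_1) = -0.299534, coefficient = 2
x_2 = 2.5000, f(x_2) = -0.801144, coefficient = 2
x_3 = 3.1250, f(x_3) = -0.999862, coefficient = 2
x_4 = 3.7500, f(x_4) = -0.820559, coefficient = 1

I ≈ (0.625000/2) × -4.706316 = -1.470724
Exact value: -1.520546
Error: 0.049822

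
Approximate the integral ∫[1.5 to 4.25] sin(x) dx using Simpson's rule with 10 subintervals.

f(x) = sin(x)
a = 1.5, b = 4.25, n = 10
h = (b - a)/n = 0.275000

Simpson's rule: (h/3)[f(x₀) + 4f(x₁) + 2f(x₂) + ... + f(xₙ)]

x_0 = 1.5000, f(x_0) = 0.997495, coefficient = 1
x_1 = 1.7750, f(x_1) = 0.979223, coefficient = 4
x_2 = 2.0500, f(x_2) = 0.887362, coefficient = 2
x_3 = 2.3250, f(x_3) = 0.728817, coefficient = 4
x_4 = 2.6000, f(x_4) = 0.515501, coefficient = 2
x_5 = 2.8750, f(x_5) = 0.263446, coefficient = 4
x_6 = 3.1500, f(x_6) = -0.008407, coefficient = 2
x_7 = 3.4250, f(x_7) = -0.279629, coefficient = 4
x_8 = 3.7000, f(x_8) = -0.529836, coefficient = 2
x_9 = 3.9750, f(x_9) = -0.740227, coefficient = 4
x_10 = 4.2500, f(x_10) = -0.894989, coefficient = 1

I ≈ (0.275000/3) × 5.638268 = 0.516841
Exact value: 0.516825
Error: 0.000017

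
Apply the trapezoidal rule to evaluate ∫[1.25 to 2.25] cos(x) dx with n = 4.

f(x) = cos(x)
a = 1.25, b = 2.25, n = 4
h = (b - a)/n = 0.250000

Trapezoidal rule: (h/2)[f(x₀) + 2f(x₁) + 2f(x₂) + ... + f(xₙ)]

x_0 = 1.2500, f(x_0) = 0.315322, coefficient = 1
x_1 = 1.5000, f(x_1) = 0.070737, coefficient = 2
x_2 = 1.7500, f(x_2) = -0.178246, coefficient = 2
x_3 = 2.0000, f(x_3) = -0.416147, coefficient = 2
x_4 = 2.2500, f(x_4) = -0.628174, coefficient = 1

I ≈ (0.250000/2) × -1.360163 = -0.170020
Exact value: -0.170911
Error: 0.000891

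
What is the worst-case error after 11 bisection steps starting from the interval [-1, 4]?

Bisection error bound: |error| ≤ (b-a)/2^n
|error| ≤ (4 - (-1))/2^11 = 5/2^11
|error| ≤ 0.0024414062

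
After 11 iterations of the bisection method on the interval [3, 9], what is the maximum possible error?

Bisection error bound: |error| ≤ (b-a)/2^n
|error| ≤ (9 - 3)/2^11 = 6/2^11
|error| ≤ 0.0029296875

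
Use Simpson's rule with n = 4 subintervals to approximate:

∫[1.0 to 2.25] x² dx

f(x) = x²
a = 1.0, b = 2.25, n = 4
h = (b - a)/n = 0.312500

Simpson's rule: (h/3)[f(x₀) + 4f(x₁) + 2f(x₂) + ... + f(xₙ)]

x_0 = 1.0000, f(x_0) = 1.000000, coefficient = 1
x_1 = 1.3125, f(x_1) = 1.722656, coefficient = 4
x_2 = 1.6250, f(x_2) = 2.640625, coefficient = 2
x_3 = 1.9375, f(x_3) = 3.753906, coefficient = 4
x_4 = 2.2500, f(x_4) = 5.062500, coefficient = 1

I ≈ (0.312500/3) × 33.250000 = 3.463542
Exact value: 3.463542
Error: 0.000000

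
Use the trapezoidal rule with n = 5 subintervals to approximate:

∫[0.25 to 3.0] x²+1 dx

f(x) = x²+1
a = 0.25, b = 3.0, n = 5
h = (b - a)/n = 0.550000

Trapezoidal rule: (h/2)[f(x₀) + 2f(x₁) + 2f(x₂) + ... + f(xₙ)]

x_0 = 0.2500, f(x_0) = 1.062500, coefficient = 1
x_1 = 0.8000, f(x_1) = 1.640000, coefficient = 2
x_2 = 1.3500, f(x_2) = 2.822500, coefficient = 2
x_3 = 1.9000, f(x_3) = 4.610000, coefficient = 2
x_4 = 2.4500, f(x_4) = 7.002500, coefficient = 2
x_5 = 3.0000, f(x_5) = 10.000000, coefficient = 1

I ≈ (0.550000/2) × 43.212500 = 11.883438
Exact value: 11.744792
Error: 0.138646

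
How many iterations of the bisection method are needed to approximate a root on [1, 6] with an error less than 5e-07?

We need (b-a)/2^n ≤ 5e-07
(6 - 1)/2^n ≤ 5e-07
5/2^n ≤ 5e-07
2^n ≥ 10000000
n ≥ log₂(10000000) = 23.25
n ≥ 24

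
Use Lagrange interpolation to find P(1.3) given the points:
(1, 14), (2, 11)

Lagrange interpolation formula:
P(x) = Σ yᵢ × Lᵢ(x)
where Lᵢ(x) = Π_{j≠i} (x - xⱼ)/(xᵢ - xⱼ)

L_0(1.3) = (1.3 - 2)/(1 - 2) = 0.700000
L_1(1.3) = (1.3 - 1)/(2 - 1) = 0.300000

P(1.3) = 14×L_0(1.3) + 11×L_1(1.3)
P(1.3) = 13.100000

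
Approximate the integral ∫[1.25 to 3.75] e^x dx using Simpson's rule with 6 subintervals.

f(x) = e^x
a = 1.25, b = 3.75, n = 6
h = (b - a)/n = 0.416667

Simpson's rule: (h/3)[f(x₀) + 4f(x₁) + 2f(x₂) + ... + f(xₙ)]

x_0 = 1.2500, f(x_0) = 3.490343, coefficient = 1
x_1 = 1.6667, f(x_1) = 5.294490, coefficient = 4
x_2 = 2.0833, f(x_2) = 8.031195, coefficient = 2
x_3 = 2.5000, f(x_3) = 12.182494, coefficient = 4
x_4 = 2.9167, f(x_4) = 18.479586, coefficient = 2
x_5 = 3.3333, f(x_5) = 28.031625, coefficient = 4
x_6 = 3.7500, f(x_6) = 42.521082, coefficient = 1

I ≈ (0.416667/3) × 281.067423 = 39.037142
Exact value: 39.030739
Error: 0.006403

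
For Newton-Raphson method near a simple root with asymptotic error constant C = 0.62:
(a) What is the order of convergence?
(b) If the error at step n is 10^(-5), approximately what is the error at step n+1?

(a) Newton-Raphson has quadratic (order 2) convergence near simple roots.
    This means |e_{n+1}| ≈ C|e_n|².

(b) With |e_n| = 10^(-5) and C = 0.62:
    |e_{n+1}| ≈ 0.62 × (10^(-5))² = 0.62 × 10^(-10)

(a) 2 (quadratic); (b) |e_{n+1}| ≈ 6.200e-11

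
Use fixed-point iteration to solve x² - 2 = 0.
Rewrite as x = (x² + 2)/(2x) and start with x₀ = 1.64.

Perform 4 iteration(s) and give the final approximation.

Equation: x² - 2 = 0
Fixed-point form: x = (x² + 2)/(2x)
x₀ = 1.64

x_1 = g(1.640000) = 1.429756
x_2 = g(1.429756) = 1.414298
x_3 = g(1.414298) = 1.414214
x_4 = g(1.414214) = 1.414214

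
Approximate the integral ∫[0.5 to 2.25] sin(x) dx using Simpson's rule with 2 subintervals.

f(x) = sin(x)
a = 0.5, b = 2.25, n = 2
h = (b - a)/n = 0.875000

Simpson's rule: (h/3)[f(x₀) + 4f(x₁) + 2f(x₂) + ... + f(xₙ)]

x_0 = 0.5000, f(x_0) = 0.479426, coefficient = 1
x_1 = 1.3750, f(x_1) = 0.980893, coefficient = 4
x_2 = 2.2500, f(x_2) = 0.778073, coefficient = 1

I ≈ (0.875000/3) × 5.181071 = 1.511146
Exact value: 1.505756
Error: 0.005390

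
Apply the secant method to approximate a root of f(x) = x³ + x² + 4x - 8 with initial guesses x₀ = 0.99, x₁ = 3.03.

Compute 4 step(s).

f(x) = x³ + x² + 4x - 8
x₀ = 0.99, x₁ = 3.03

Secant formula: x_{n+1} = x_n - f(x_n)(x_n - x_{n-1})/(f(x_n) - f(x_{n-1}))

Iteration 1:
  f(0.990000) = -2.089601
  f(3.030000) = 41.119027
  x_2 = 3.030000 - 41.119027×(3.030000 - 0.990000)/(41.119027 - (-2.089601))
       = 1.088656
Iteration 2:
  f(3.030000) = 41.119027
  f(1.088656) = -1.169961
  x_3 = 1.088656 - (-1.169961)×(1.088656 - 3.030000)/(-1.169961 - 41.119027)
       = 1.142365
Iteration 3:
  f(1.088656) = -1.169961
  f(1.142365) = -0.634760
  x_4 = 1.142365 - (-0.634760)×(1.142365 - 1.088656)/(-0.634760 - (-1.169961))
       = 1.206065
Iteration 4:
  f(1.142365) = -0.634760
  f(1.206065) = 0.033185
  x_5 = 1.206065 - 0.033185×(1.206065 - 1.142365)/(0.033185 - (-0.634760))
       = 1.202900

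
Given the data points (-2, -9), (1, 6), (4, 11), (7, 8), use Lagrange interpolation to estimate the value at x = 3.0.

Lagrange interpolation formula:
P(x) = Σ yᵢ × Lᵢ(x)
where Lᵢ(x) = Π_{j≠i} (x - xⱼ)/(xᵢ - xⱼ)

L_0(3.0) = (3.0 - 1)/(-2 - 1) × (3.0 - 4)/(-2 - 4) × (3.0 - 7)/(-2 - 7) = -0.049383
L_1(3.0) = (3.0 - (-2))/(1 - (-2)) × (3.0 - 4)/(1 - 4) × (3.0 - 7)/(1 - 7) = 0.370370
L_2(3.0) = (3.0 - (-2))/(4 - (-2)) × (3.0 - 1)/(4 - 1) × (3.0 - 7)/(4 - 7) = 0.740741
L_3(3.0) = (3.0 - (-2))/(7 - (-2)) × (3.0 - 1)/(7 - 1) × (3.0 - 4)/(7 - 4) = -0.061728

P(3.0) = (-9)×L_0(3.0) + 6×L_1(3.0) + 11×L_2(3.0) + 8×L_3(3.0)
P(3.0) = 10.320988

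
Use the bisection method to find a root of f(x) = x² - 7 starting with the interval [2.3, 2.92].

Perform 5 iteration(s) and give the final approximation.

f(x) = x² - 7
Initial interval: [2.3, 2.92]

Iteration 1:
  c_1 = (2.300000 + 2.920000)/2 = 2.610000
  f(c_1) = f(2.610000) = -0.187900
  f(a) × f(c) ≥ 0, new interval: [2.610000, 2.920000]
Iteration 2:
  c_2 = (2.610000 + 2.920000)/2 = 2.765000
  f(c_2) = f(2.765000) = 0.645225
  f(a) × f(c) < 0, new interval: [2.610000, 2.765000]
Iteration 3:
  c_3 = (2.610000 + 2.765000)/2 = 2.687500
  f(c_3) = f(2.687500) = 0.222656
  f(a) × f(c) < 0, new interval: [2.610000, 2.687500]
Iteration 4:
  c_4 = (2.610000 + 2.687500)/2 = 2.648750
  f(c_4) = f(2.648750) = 0.015877
  f(a) × f(c) < 0, new interval: [2.610000, 2.648750]
Iteration 5:
  c_5 = (2.610000 + 2.648750)/2 = 2.629375
  f(c_5) = f(2.629375) = -0.086387
  f(a) × f(c) ≥ 0, new interval: [2.629375, 2.648750]

After 5 iteration(s), the approximation is c_5 = 2.629375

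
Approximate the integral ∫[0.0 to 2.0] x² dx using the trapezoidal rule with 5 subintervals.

f(x) = x²
a = 0.0, b = 2.0, n = 5
h = (b - a)/n = 0.400000

Trapezoidal rule: (h/2)[f(x₀) + 2f(x₁) + 2f(x₂) + ... + f(xₙ)]

x_0 = 0.0000, f(x_0) = 0.000000, coefficient = 1
x_1 = 0.4000, f(x_1) = 0.160000, coefficient = 2
x_2 = 0.8000, f(x_2) = 0.640000, coefficient = 2
x_3 = 1.2000, f(x_3) = 1.440000, coefficient = 2
x_4 = 1.6000, f(x_4) = 2.560000, coefficient = 2
x_5 = 2.0000, f(x_5) = 4.000000, coefficient = 1

I ≈ (0.400000/2) × 13.600000 = 2.720000
Exact value: 2.666667
Error: 0.053333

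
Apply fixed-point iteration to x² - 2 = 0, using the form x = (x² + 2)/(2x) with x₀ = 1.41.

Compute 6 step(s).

Equation: x² - 2 = 0
Fixed-point form: x = (x² + 2)/(2x)
x₀ = 1.41

x_1 = g(1.410000) = 1.414220
x_2 = g(1.414220) = 1.414214
x_3 = g(1.414214) = 1.414214
x_4 = g(1.414214) = 1.414214
x_5 = g(1.414214) = 1.414214
x_6 = g(1.414214) = 1.414214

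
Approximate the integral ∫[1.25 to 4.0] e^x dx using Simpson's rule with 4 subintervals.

f(x) = e^x
a = 1.25, b = 4.0, n = 4
h = (b - a)/n = 0.687500

Simpson's rule: (h/3)[f(x₀) + 4f(x₁) + 2f(x₂) + ... + f(xₙ)]

x_0 = 1.2500, f(x_0) = 3.490343, coefficient = 1
x_1 = 1.9375, f(x_1) = 6.941376, coefficient = 4
x_2 = 2.6250, f(x_2) = 13.804574, coefficient = 2
x_3 = 3.3125, f(x_3) = 27.453674, coefficient = 4
x_4 = 4.0000, f(x_4) = 54.598150, coefficient = 1

I ≈ (0.687500/3) × 223.277840 = 51.167838
Exact value: 51.107807
Error: 0.060031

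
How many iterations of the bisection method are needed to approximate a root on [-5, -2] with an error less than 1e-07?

We need (b-a)/2^n ≤ 1e-07
(-2 - (-5))/2^n ≤ 1e-07
3/2^n ≤ 1e-07
2^n ≥ 30000000
n ≥ log₂(30000000) = 24.84
n ≥ 25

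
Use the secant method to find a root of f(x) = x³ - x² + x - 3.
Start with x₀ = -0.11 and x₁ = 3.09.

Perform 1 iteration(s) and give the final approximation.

f(x) = x³ - x² + x - 3
x₀ = -0.11, x₁ = 3.09

Secant formula: x_{n+1} = x_n - f(x_n)(x_n - x_{n-1})/(f(x_n) - f(x_{n-1}))

Iteration 1:
  f(-0.110000) = -3.123431
  f(3.090000) = 20.045529
  x_2 = 3.090000 - 20.045529×(3.090000 - (-0.110000))/(20.045529 - (-3.123431))
       = 0.321395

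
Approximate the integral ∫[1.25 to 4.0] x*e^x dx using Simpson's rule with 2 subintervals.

f(x) = x*e^x
a = 1.25, b = 4.0, n = 2
h = (b - a)/n = 1.375000

Simpson's rule: (h/3)[f(x₀) + 4f(x₁) + 2f(x₂) + ... + f(xₙ)]

x_0 = 1.2500, f(x_0) = 4.362929, coefficient = 1
x_1 = 2.6250, f(x_1) = 36.237007, coefficient = 4
x_2 = 4.0000, f(x_2) = 218.392600, coefficient = 1

I ≈ (1.375000/3) × 367.703558 = 168.530797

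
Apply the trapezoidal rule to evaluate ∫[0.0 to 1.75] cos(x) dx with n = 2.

f(x) = cos(x)
a = 0.0, b = 1.75, n = 2
h = (b - a)/n = 0.875000

Trapezoidal rule: (h/2)[f(x₀) + 2f(x₁) + 2f(x₂) + ... + f(xₙ)]

x_0 = 0.0000, f(x_0) = 1.000000, coefficient = 1
x_1 = 0.8750, f(x_1) = 0.640997, coefficient = 2
x_2 = 1.7500, f(x_2) = -0.178246, coefficient = 1

I ≈ (0.875000/2) × 2.103748 = 0.920390
Exact value: 0.983986
Error: 0.063596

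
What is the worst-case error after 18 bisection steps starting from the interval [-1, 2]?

Bisection error bound: |error| ≤ (b-a)/2^n
|error| ≤ (2 - (-1))/2^18 = 3/2^18
|error| ≤ 0.0000114441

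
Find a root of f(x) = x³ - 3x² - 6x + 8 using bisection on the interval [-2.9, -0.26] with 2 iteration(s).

f(x) = x³ - 3x² - 6x + 8
Initial interval: [-2.9, -0.26]

Iteration 1:
  c_1 = (-2.900000 + (-0.260000))/2 = -1.580000
  f(c_1) = f(-1.580000) = 6.046488
  f(a) × f(c) < 0, new interval: [-2.900000, -1.580000]
Iteration 2:
  c_2 = (-2.900000 + (-1.580000))/2 = -2.240000
  f(c_2) = f(-2.240000) = -4.852224
  f(a) × f(c) ≥ 0, new interval: [-2.240000, -1.580000]

After 2 iteration(s), the approximation is c_2 = -2.240000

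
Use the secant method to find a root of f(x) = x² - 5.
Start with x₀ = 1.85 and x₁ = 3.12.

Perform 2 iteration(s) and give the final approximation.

f(x) = x² - 5
x₀ = 1.85, x₁ = 3.12

Secant formula: x_{n+1} = x_n - f(x_n)(x_n - x_{n-1})/(f(x_n) - f(x_{n-1}))

Iteration 1:
  f(1.850000) = -1.577500
  f(3.120000) = 4.734400
  x_2 = 3.120000 - 4.734400×(3.120000 - 1.850000)/(4.734400 - (-1.577500))
       = 2.167404
Iteration 2:
  f(3.120000) = 4.734400
  f(2.167404) = -0.302358
  x_3 = 2.167404 - (-0.302358)×(2.167404 - 3.120000)/(-0.302358 - 4.734400)
       = 2.224589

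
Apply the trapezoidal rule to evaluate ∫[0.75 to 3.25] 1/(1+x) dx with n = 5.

f(x) = 1/(1+x)
a = 0.75, b = 3.25, n = 5
h = (b - a)/n = 0.500000

Trapezoidal rule: (h/2)[f(x₀) + 2f(x₁) + 2f(x₂) + ... + f(xₙ)]

x_0 = 0.7500, f(x_0) = 0.571429, coefficient = 1
x_1 = 1.2500, f(x_1) = 0.444444, coefficient = 2
x_2 = 1.7500, f(x_2) = 0.363636, coefficient = 2
x_3 = 2.2500, f(x_3) = 0.307692, coefficient = 2
x_4 = 2.7500, f(x_4) = 0.266667, coefficient = 2
x_5 = 3.2500, f(x_5) = 0.235294, coefficient = 1

I ≈ (0.500000/2) × 3.571602 = 0.892901
Exact value: 0.887303
Error: 0.005597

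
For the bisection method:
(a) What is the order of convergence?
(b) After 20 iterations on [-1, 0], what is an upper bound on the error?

(a) Bisection has linear (order 1) convergence; the error is halved each step.

(b) Error bound = (b-a)/2^n = (0 - (-1))/2^{20}
    = 1/2^{20}

(a) 1 (linear); (b) error ≤ 9.54e-07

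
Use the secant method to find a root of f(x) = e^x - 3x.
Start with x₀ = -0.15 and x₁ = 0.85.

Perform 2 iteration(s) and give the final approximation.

f(x) = e^x - 3x
x₀ = -0.15, x₁ = 0.85

Secant formula: x_{n+1} = x_n - f(x_n)(x_n - x_{n-1})/(f(x_n) - f(x_{n-1}))

Iteration 1:
  f(-0.150000) = 1.310708
  f(0.850000) = -0.210353
  x_2 = 0.850000 - (-0.210353)×(0.850000 - (-0.150000))/(-0.210353 - 1.310708)
       = 0.711706
Iteration 2:
  f(0.850000) = -0.210353
  f(0.711706) = -0.097654
  x_3 = 0.711706 - (-0.097654)×(0.711706 - 0.850000)/(-0.097654 - (-0.210353))
       = 0.591874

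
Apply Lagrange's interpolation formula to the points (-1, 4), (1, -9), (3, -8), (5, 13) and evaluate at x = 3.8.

Lagrange interpolation formula:
P(x) = Σ yᵢ × Lᵢ(x)
where Lᵢ(x) = Π_{j≠i} (x - xⱼ)/(xᵢ - xⱼ)

L_0(3.8) = (3.8 - 1)/(-1 - 1) × (3.8 - 3)/(-1 - 3) × (3.8 - 5)/(-1 - 5) = 0.056000
L_1(3.8) = (3.8 - (-1))/(1 - (-1)) × (3.8 - 3)/(1 - 3) × (3.8 - 5)/(1 - 5) = -0.288000
L_2(3.8) = (3.8 - (-1))/(3 - (-1)) × (3.8 - 1)/(3 - 1) × (3.8 - 5)/(3 - 5) = 1.008000
L_3(3.8) = (3.8 - (-1))/(5 - (-1)) × (3.8 - 1)/(5 - 1) × (3.8 - 3)/(5 - 3) = 0.224000

P(3.8) = 4×L_0(3.8) + (-9)×L_1(3.8) + (-8)×L_2(3.8) + 13×L_3(3.8)
P(3.8) = -2.336000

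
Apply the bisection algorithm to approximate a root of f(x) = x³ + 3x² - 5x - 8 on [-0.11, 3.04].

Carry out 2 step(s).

f(x) = x³ + 3x² - 5x - 8
Initial interval: [-0.11, 3.04]

Iteration 1:
  c_1 = (-0.110000 + 3.040000)/2 = 1.465000
  f(c_1) = f(1.465000) = -5.742105
  f(a) × f(c) ≥ 0, new interval: [1.465000, 3.040000]
Iteration 2:
  c_2 = (1.465000 + 3.040000)/2 = 2.252500
  f(c_2) = f(2.252500) = 7.387405
  f(a) × f(c) < 0, new interval: [1.465000, 2.252500]

After 2 iteration(s), the approximation is c_2 = 2.252500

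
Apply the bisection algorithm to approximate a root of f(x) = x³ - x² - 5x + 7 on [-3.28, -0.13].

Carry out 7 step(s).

f(x) = x³ - x² - 5x + 7
Initial interval: [-3.28, -0.13]

Iteration 1:
  c_1 = (-3.280000 + (-0.130000))/2 = -1.705000
  f(c_1) = f(-1.705000) = 7.661497
  f(a) × f(c) < 0, new interval: [-3.280000, -1.705000]
Iteration 2:
  c_2 = (-3.280000 + (-1.705000))/2 = -2.492500
  f(c_2) = f(-2.492500) = -2.234853
  f(a) × f(c) ≥ 0, new interval: [-2.492500, -1.705000]
Iteration 3:
  c_3 = (-2.492500 + (-1.705000))/2 = -2.098750
  f(c_3) = f(-2.098750) = 3.844526
  f(a) × f(c) < 0, new interval: [-2.492500, -2.098750]
Iteration 4:
  c_4 = (-2.492500 + (-2.098750))/2 = -2.295625
  f(c_4) = f(-2.295625) = 1.110530
  f(a) × f(c) < 0, new interval: [-2.492500, -2.295625]
Iteration 5:
  c_5 = (-2.492500 + (-2.295625))/2 = -2.394062
  f(c_5) = f(-2.394062) = -0.482876
  f(a) × f(c) ≥ 0, new interval: [-2.394062, -2.295625]
Iteration 6:
  c_6 = (-2.394062 + (-2.295625))/2 = -2.344844
  f(c_6) = f(-2.344844) = 0.333290
  f(a) × f(c) < 0, new interval: [-2.394062, -2.344844]
Iteration 7:
  c_7 = (-2.394062 + (-2.344844))/2 = -2.369453
  f(c_7) = f(-2.369453) = -0.069882
  f(a) × f(c) ≥ 0, new interval: [-2.369453, -2.344844]

After 7 iteration(s), the approximation is c_7 = -2.369453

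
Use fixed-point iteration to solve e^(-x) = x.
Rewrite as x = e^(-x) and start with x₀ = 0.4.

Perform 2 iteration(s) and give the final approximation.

Equation: e^(-x) = x
Fixed-point form: x = e^(-x)
x₀ = 0.4

x_1 = g(0.400000) = 0.670320
x_2 = g(0.670320) = 0.511545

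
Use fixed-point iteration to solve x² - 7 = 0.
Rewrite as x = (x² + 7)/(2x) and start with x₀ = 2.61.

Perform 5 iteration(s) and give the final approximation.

Equation: x² - 7 = 0
Fixed-point form: x = (x² + 7)/(2x)
x₀ = 2.61

x_1 = g(2.610000) = 2.645996
x_2 = g(2.645996) = 2.645751
x_3 = g(2.645751) = 2.645751
x_4 = g(2.645751) = 2.645751
x_5 = g(2.645751) = 2.645751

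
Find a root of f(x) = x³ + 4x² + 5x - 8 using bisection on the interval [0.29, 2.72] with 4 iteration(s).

f(x) = x³ + 4x² + 5x - 8
Initial interval: [0.29, 2.72]

Iteration 1:
  c_1 = (0.290000 + 2.720000)/2 = 1.505000
  f(c_1) = f(1.505000) = 11.993963
  f(a) × f(c) < 0, new interval: [0.290000, 1.505000]
Iteration 2:
  c_2 = (0.290000 + 1.505000)/2 = 0.897500
  f(c_2) = f(0.897500) = 0.432467
  f(a) × f(c) < 0, new interval: [0.290000, 0.897500]
Iteration 3:
  c_3 = (0.290000 + 0.897500)/2 = 0.593750
  f(c_3) = f(0.593750) = -3.411774
  f(a) × f(c) ≥ 0, new interval: [0.593750, 0.897500]
Iteration 4:
  c_4 = (0.593750 + 0.897500)/2 = 0.745625
  f(c_4) = f(0.745625) = -1.633513
  f(a) × f(c) ≥ 0, new interval: [0.745625, 0.897500]

After 4 iteration(s), the approximation is c_4 = 0.745625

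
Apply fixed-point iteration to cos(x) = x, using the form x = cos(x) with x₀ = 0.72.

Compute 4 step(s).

Equation: cos(x) = x
Fixed-point form: x = cos(x)
x₀ = 0.72

x_1 = g(0.720000) = 0.751806
x_2 = g(0.751806) = 0.730457
x_3 = g(0.730457) = 0.744870
x_4 = g(0.744870) = 0.735176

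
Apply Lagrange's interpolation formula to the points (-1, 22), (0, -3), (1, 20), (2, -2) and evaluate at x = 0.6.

Lagrange interpolation formula:
P(x) = Σ yᵢ × Lᵢ(x)
where Lᵢ(x) = Π_{j≠i} (x - xⱼ)/(xᵢ - xⱼ)

L_0(0.6) = (0.6 - 0)/(-1 - 0) × (0.6 - 1)/(-1 - 1) × (0.6 - 2)/(-1 - 2) = -0.056000
L_1(0.6) = (0.6 - (-1))/(0 - (-1)) × (0.6 - 1)/(0 - 1) × (0.6 - 2)/(0 - 2) = 0.448000
L_2(0.6) = (0.6 - (-1))/(1 - (-1)) × (0.6 - 0)/(1 - 0) × (0.6 - 2)/(1 - 2) = 0.672000
L_3(0.6) = (0.6 - (-1))/(2 - (-1)) × (0.6 - 0)/(2 - 0) × (0.6 - 1)/(2 - 1) = -0.064000

P(0.6) = 22×L_0(0.6) + (-3)×L_1(0.6) + 20×L_2(0.6) + (-2)×L_3(0.6)
P(0.6) = 10.992000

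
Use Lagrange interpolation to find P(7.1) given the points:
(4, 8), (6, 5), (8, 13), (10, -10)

Lagrange interpolation formula:
P(x) = Σ yᵢ × Lᵢ(x)
where Lᵢ(x) = Π_{j≠i} (x - xⱼ)/(xᵢ - xⱼ)

L_0(7.1) = (7.1 - 6)/(4 - 6) × (7.1 - 8)/(4 - 8) × (7.1 - 10)/(4 - 10) = -0.059813
L_1(7.1) = (7.1 - 4)/(6 - 4) × (7.1 - 8)/(6 - 8) × (7.1 - 10)/(6 - 10) = 0.505688
L_2(7.1) = (7.1 - 4)/(8 - 4) × (7.1 - 6)/(8 - 6) × (7.1 - 10)/(8 - 10) = 0.618062
L_3(7.1) = (7.1 - 4)/(10 - 4) × (7.1 - 6)/(10 - 6) × (7.1 - 8)/(10 - 8) = -0.063938

P(7.1) = 8×L_0(7.1) + 5×L_1(7.1) + 13×L_2(7.1) + (-10)×L_3(7.1)
P(7.1) = 10.724125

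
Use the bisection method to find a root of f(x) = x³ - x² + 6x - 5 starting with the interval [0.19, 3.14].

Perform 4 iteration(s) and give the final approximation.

f(x) = x³ - x² + 6x - 5
Initial interval: [0.19, 3.14]

Iteration 1:
  c_1 = (0.190000 + 3.140000)/2 = 1.665000
  f(c_1) = f(1.665000) = 6.833530
  f(a) × f(c) < 0, new interval: [0.190000, 1.665000]
Iteration 2:
  c_2 = (0.190000 + 1.665000)/2 = 0.927500
  f(c_2) = f(0.927500) = 0.502631
  f(a) × f(c) < 0, new interval: [0.190000, 0.927500]
Iteration 3:
  c_3 = (0.190000 + 0.927500)/2 = 0.558750
  f(c_3) = f(0.558750) = -1.785259
  f(a) × f(c) ≥ 0, new interval: [0.558750, 0.927500]
Iteration 4:
  c_4 = (0.558750 + 0.927500)/2 = 0.743125
  f(c_4) = f(0.743125) = -0.683105
  f(a) × f(c) ≥ 0, new interval: [0.743125, 0.927500]

After 4 iteration(s), the approximation is c_4 = 0.743125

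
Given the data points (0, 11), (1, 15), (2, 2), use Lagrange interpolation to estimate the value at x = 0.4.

Lagrange interpolation formula:
P(x) = Σ yᵢ × Lᵢ(x)
where Lᵢ(x) = Π_{j≠i} (x - xⱼ)/(xᵢ - xⱼ)

L_0(0.4) = (0.4 - 1)/(0 - 1) × (0.4 - 2)/(0 - 2) = 0.480000
L_1(0.4) = (0.4 - 0)/(1 - 0) × (0.4 - 2)/(1 - 2) = 0.640000
L_2(0.4) = (0.4 - 0)/(2 - 0) × (0.4 - 1)/(2 - 1) = -0.120000

P(0.4) = 11×L_0(0.4) + 15×L_1(0.4) + 2×L_2(0.4)
P(0.4) = 14.640000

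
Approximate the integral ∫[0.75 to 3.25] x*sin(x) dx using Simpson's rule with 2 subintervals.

f(x) = x*sin(x)
a = 0.75, b = 3.25, n = 2
h = (b - a)/n = 1.250000

Simpson's rule: (h/3)[f(x₀) + 4f(x₁) + 2f(x₂) + ... + f(xₙ)]

x_0 = 0.7500, f(x_0) = 0.511229, coefficient = 1
x_1 = 2.0000, f(x_1) = 1.818595, coefficient = 4
x_2 = 3.2500, f(x_2) = -0.351634, coefficient = 1

I ≈ (1.250000/3) × 7.433974 = 3.097489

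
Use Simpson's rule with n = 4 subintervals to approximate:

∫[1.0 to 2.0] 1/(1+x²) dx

f(x) = 1/(1+x²)
a = 1.0, b = 2.0, n = 4
h = (b - a)/n = 0.250000

Simpson's rule: (h/3)[f(x₀) + 4f(x₁) + 2f(x₂) + ... + f(xₙ)]

x_0 = 1.0000, f(x_0) = 0.500000, coefficient = 1
x_1 = 1.2500, f(x_1) = 0.390244, coefficient = 4
x_2 = 1.5000, f(x_2) = 0.307692, coefficient = 2
x_3 = 1.7500, f(x_3) = 0.246154, coefficient = 4
x_4 = 2.0000, f(x_4) = 0.200000, coefficient = 1

I ≈ (0.250000/3) × 3.860976 = 0.321748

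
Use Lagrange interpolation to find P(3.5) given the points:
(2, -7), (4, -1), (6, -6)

Lagrange interpolation formula:
P(x) = Σ yᵢ × Lᵢ(x)
where Lᵢ(x) = Π_{j≠i} (x - xⱼ)/(xᵢ - xⱼ)

L_0(3.5) = (3.5 - 4)/(2 - 4) × (3.5 - 6)/(2 - 6) = 0.156250
L_1(3.5) = (3.5 - 2)/(4 - 2) × (3.5 - 6)/(4 - 6) = 0.937500
L_2(3.5) = (3.5 - 2)/(6 - 2) × (3.5 - 4)/(6 - 4) = -0.093750

P(3.5) = (-7)×L_0(3.5) + (-1)×L_1(3.5) + (-6)×L_2(3.5)
P(3.5) = -1.468750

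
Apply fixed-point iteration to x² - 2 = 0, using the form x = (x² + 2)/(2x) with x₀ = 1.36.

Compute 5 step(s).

Equation: x² - 2 = 0
Fixed-point form: x = (x² + 2)/(2x)
x₀ = 1.36

x_1 = g(1.360000) = 1.415294
x_2 = g(1.415294) = 1.414214
x_3 = g(1.414214) = 1.414214
x_4 = g(1.414214) = 1.414214
x_5 = g(1.414214) = 1.414214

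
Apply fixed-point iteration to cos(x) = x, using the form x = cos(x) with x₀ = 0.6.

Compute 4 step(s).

Equation: cos(x) = x
Fixed-point form: x = cos(x)
x₀ = 0.6

x_1 = g(0.600000) = 0.825336
x_2 = g(0.825336) = 0.678310
x_3 = g(0.678310) = 0.778634
x_4 = g(0.778634) = 0.711874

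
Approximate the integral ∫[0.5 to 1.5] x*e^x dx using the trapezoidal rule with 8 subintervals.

f(x) = x*e^x
a = 0.5, b = 1.5, n = 8
h = (b - a)/n = 0.125000

Trapezoidal rule: (h/2)[f(x₀) + 2f(x₁) + 2f(x₂) + ... + f(xₙ)]

x_0 = 0.5000, f(x_0) = 0.824361, coefficient = 1
x_1 = 0.6250, f(x_1) = 1.167654, coefficient = 2
x_2 = 0.7500, f(x_2) = 1.587750, coefficient = 2
x_3 = 0.8750, f(x_3) = 2.099016, coefficient = 2
x_4 = 1.0000, f(x_4) = 2.718282, coefficient = 2
x_5 = 1.1250, f(x_5) = 3.465244, coefficient = 2
x_6 = 1.2500, f(x_6) = 4.362929, coefficient = 2
x_7 = 1.3750, f(x_7) = 5.438230, coefficient = 2
x_8 = 1.5000, f(x_8) = 6.722534, coefficient = 1

I ≈ (0.125000/2) × 49.225103 = 3.076569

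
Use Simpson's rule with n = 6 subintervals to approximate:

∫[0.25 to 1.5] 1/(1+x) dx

f(x) = 1/(1+x)
a = 0.25, b = 1.5, n = 6
h = (b - a)/n = 0.208333

Simpson's rule: (h/3)[f(x₀) + 4f(x₁) + 2f(x₂) + ... + f(xₙ)]

x_0 = 0.2500, f(x_0) = 0.800000, coefficient = 1
x_1 = 0.4583, f(x_1) = 0.685714, coefficient = 4
x_2 = 0.6667, f(x_2) = 0.600000, coefficient = 2
x_3 = 0.8750, f(x_3) = 0.533333, coefficient = 4
x_4 = 1.0833, f(x_4) = 0.480000, coefficient = 2
x_5 = 1.2917, f(x_5) = 0.436364, coefficient = 4
x_6 = 1.5000, f(x_6) = 0.400000, coefficient = 1

I ≈ (0.208333/3) × 9.981645 = 0.693170
Exact value: 0.693147
Error: 0.000023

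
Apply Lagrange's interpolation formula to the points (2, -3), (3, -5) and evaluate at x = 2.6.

Lagrange interpolation formula:
P(x) = Σ yᵢ × Lᵢ(x)
where Lᵢ(x) = Π_{j≠i} (x - xⱼ)/(xᵢ - xⱼ)

L_0(2.6) = (2.6 - 3)/(2 - 3) = 0.400000
L_1(2.6) = (2.6 - 2)/(3 - 2) = 0.600000

P(2.6) = (-3)×L_0(2.6) + (-5)×L_1(2.6)
P(2.6) = -4.200000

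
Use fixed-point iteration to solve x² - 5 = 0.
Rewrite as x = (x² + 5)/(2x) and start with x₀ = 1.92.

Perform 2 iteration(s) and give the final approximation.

Equation: x² - 5 = 0
Fixed-point form: x = (x² + 5)/(2x)
x₀ = 1.92

x_1 = g(1.920000) = 2.262083
x_2 = g(2.262083) = 2.236218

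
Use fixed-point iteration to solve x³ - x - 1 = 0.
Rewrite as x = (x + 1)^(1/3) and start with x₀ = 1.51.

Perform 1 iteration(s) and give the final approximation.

Equation: x³ - x - 1 = 0
Fixed-point form: x = (x + 1)^(1/3)
x₀ = 1.51

x_1 = g(1.510000) = 1.359016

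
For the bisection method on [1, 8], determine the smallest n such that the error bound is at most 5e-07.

We need (b-a)/2^n ≤ 5e-07
(8 - 1)/2^n ≤ 5e-07
7/2^n ≤ 5e-07
2^n ≥ 14000000
n ≥ log₂(14000000) = 23.74
n ≥ 24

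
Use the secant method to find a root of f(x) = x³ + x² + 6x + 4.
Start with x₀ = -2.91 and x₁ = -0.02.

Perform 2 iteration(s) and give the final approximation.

f(x) = x³ + x² + 6x + 4
x₀ = -2.91, x₁ = -0.02

Secant formula: x_{n+1} = x_n - f(x_n)(x_n - x_{n-1})/(f(x_n) - f(x_{n-1}))

Iteration 1:
  f(-2.910000) = -29.634071
  f(-0.020000) = 3.880392
  x_2 = -0.020000 - 3.880392×(-0.020000 - (-2.910000))/(3.880392 - (-29.634071))
       = -0.354612
Iteration 2:
  f(-0.020000) = 3.880392
  f(-0.354612) = 1.953487
  x_3 = -0.354612 - 1.953487×(-0.354612 - (-0.020000))/(1.953487 - 3.880392)
       = -0.693839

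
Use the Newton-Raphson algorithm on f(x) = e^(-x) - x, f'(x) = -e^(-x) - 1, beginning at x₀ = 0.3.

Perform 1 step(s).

f(x) = e^(-x) - x
f'(x) = -e^(-x) - 1
x₀ = 0.3

Newton-Raphson formula: x_{n+1} = x_n - f(x_n)/f'(x_n)

Iteration 1:
  f(0.300000) = 0.440818
  f'(0.300000) = -1.740818
  x_1 = 0.300000 - 0.440818/(-1.740818) = 0.553225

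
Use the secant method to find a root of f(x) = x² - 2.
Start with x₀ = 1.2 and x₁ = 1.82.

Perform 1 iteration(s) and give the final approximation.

f(x) = x² - 2
x₀ = 1.2, x₁ = 1.82

Secant formula: x_{n+1} = x_n - f(x_n)(x_n - x_{n-1})/(f(x_n) - f(x_{n-1}))

Iteration 1:
  f(1.200000) = -0.560000
  f(1.820000) = 1.312400
  x_2 = 1.820000 - 1.312400×(1.820000 - 1.200000)/(1.312400 - (-0.560000))
       = 1.385430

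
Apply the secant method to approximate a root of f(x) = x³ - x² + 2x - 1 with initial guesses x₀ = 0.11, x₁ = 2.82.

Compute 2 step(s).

f(x) = x³ - x² + 2x - 1
x₀ = 0.11, x₁ = 2.82

Secant formula: x_{n+1} = x_n - f(x_n)(x_n - x_{n-1})/(f(x_n) - f(x_{n-1}))

Iteration 1:
  f(0.110000) = -0.790769
  f(2.820000) = 19.113368
  x_2 = 2.820000 - 19.113368×(2.820000 - 0.110000)/(19.113368 - (-0.790769))
       = 0.217665
Iteration 2:
  f(2.820000) = 19.113368
  f(0.217665) = -0.601735
  x_3 = 0.217665 - (-0.601735)×(0.217665 - 2.820000)/(-0.601735 - 19.113368)
       = 0.297092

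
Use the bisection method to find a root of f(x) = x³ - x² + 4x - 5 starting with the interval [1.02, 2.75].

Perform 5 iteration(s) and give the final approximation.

f(x) = x³ - x² + 4x - 5
Initial interval: [1.02, 2.75]

Iteration 1:
  c_1 = (1.020000 + 2.750000)/2 = 1.885000
  f(c_1) = f(1.885000) = 5.684604
  f(a) × f(c) < 0, new interval: [1.020000, 1.885000]
Iteration 2:
  c_2 = (1.020000 + 1.885000)/2 = 1.452500
  f(c_2) = f(1.452500) = 1.764665
  f(a) × f(c) < 0, new interval: [1.020000, 1.452500]
Iteration 3:
  c_3 = (1.020000 + 1.452500)/2 = 1.236250
  f(c_3) = f(1.236250) = 0.306064
  f(a) × f(c) < 0, new interval: [1.020000, 1.236250]
Iteration 4:
  c_4 = (1.020000 + 1.236250)/2 = 1.128125
  f(c_4) = f(1.128125) = -0.324440
  f(a) × f(c) ≥ 0, new interval: [1.128125, 1.236250]
Iteration 5:
  c_5 = (1.128125 + 1.236250)/2 = 1.182187
  f(c_5) = f(1.182187) = -0.016631
  f(a) × f(c) ≥ 0, new interval: [1.182187, 1.236250]

After 5 iteration(s), the approximation is c_5 = 1.182187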